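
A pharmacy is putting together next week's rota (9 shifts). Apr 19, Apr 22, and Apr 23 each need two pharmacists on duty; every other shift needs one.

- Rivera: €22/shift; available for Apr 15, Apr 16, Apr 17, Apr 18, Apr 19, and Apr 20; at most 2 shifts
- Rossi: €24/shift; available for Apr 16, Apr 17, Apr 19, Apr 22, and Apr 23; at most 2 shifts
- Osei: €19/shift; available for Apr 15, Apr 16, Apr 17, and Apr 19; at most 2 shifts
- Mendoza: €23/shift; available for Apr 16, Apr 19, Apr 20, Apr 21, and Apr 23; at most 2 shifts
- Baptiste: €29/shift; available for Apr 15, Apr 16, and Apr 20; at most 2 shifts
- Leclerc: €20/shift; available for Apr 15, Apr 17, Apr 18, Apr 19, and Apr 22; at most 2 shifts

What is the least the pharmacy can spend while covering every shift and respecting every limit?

€274

Apr 21 can only be covered by Mendoza, so that assignment is forced.
Apr 22 can only be covered by Rossi and Leclerc, so that assignment is forced.
Apr 23 can only be covered by Rossi and Mendoza, so that assignment is forced.
Picking the cheapest available pharmacist for each shift independently would cost €252, but that ignores the shift limits.
An optimal schedule: Apr 15→Baptiste, Apr 16→Baptiste, Apr 17→Osei, Apr 18→Rivera, Apr 19→Osei+Leclerc, Apr 20→Rivera, Apr 21→Mendoza, Apr 22→Rossi+Leclerc, Apr 23→Rossi+Mendoza.
Total: 29 + 29 + 19 + 22 + 19 + 20 + 22 + 23 + 24 + 20 + 24 + 23 = €274.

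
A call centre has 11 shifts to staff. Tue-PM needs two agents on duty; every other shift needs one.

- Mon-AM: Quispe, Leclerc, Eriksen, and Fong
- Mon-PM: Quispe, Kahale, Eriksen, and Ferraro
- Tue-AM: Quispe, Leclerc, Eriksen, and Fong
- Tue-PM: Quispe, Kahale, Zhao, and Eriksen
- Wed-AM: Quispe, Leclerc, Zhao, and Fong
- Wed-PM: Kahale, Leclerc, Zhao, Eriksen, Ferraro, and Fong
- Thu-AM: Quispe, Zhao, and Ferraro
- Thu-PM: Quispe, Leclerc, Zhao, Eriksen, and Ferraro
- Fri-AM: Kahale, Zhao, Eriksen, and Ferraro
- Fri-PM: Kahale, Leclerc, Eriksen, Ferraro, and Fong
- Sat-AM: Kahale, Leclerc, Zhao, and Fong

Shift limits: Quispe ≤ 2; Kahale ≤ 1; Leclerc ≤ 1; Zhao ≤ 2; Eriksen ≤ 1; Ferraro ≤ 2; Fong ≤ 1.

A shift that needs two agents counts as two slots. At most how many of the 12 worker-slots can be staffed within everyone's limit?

10

Total capacity across all agents is 2+1+1+2+1+2+1 = 10, and 12 slots are needed, so at most 10 can be filled.
An assignment achieving 10: Mon-AM→Quispe, Mon-PM→Kahale, Tue-AM→Leclerc, Tue-PM→Zhao+Eriksen, Wed-AM→Zhao, Thu-AM→Quispe, Thu-PM→Ferraro, Fri-AM→Ferraro, Sat-AM→Fong.
Loads: Quispe 2/2, Kahale 1/1, Leclerc 1/1, Zhao 2/2, Eriksen 1/1, Ferraro 2/2, Fong 1/1.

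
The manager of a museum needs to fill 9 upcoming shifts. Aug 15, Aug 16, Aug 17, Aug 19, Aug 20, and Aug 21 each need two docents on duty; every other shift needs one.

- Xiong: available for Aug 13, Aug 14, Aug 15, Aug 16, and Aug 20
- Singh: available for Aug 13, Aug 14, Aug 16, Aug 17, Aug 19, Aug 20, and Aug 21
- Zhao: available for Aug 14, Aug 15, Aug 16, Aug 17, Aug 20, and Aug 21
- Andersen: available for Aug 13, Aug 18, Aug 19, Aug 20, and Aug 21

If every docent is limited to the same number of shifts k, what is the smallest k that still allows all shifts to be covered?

4

With 4 docents and 15 worker-slots to fill, someone must work at least ⌈15/4⌉ = 4 shifts, so k ≥ 4.
k = 4 works: Aug 13→Xiong, Aug 14→Xiong, Aug 15→Xiong+Zhao, Aug 16→Xiong+Singh, Aug 17→Singh+Zhao, Aug 18→Andersen, Aug 19→Singh+Andersen, Aug 20→Zhao+Andersen, Aug 21→Singh+Zhao.
Loads: Xiong 4, Singh 4, Zhao 4, Andersen 3 — all ≤ 4.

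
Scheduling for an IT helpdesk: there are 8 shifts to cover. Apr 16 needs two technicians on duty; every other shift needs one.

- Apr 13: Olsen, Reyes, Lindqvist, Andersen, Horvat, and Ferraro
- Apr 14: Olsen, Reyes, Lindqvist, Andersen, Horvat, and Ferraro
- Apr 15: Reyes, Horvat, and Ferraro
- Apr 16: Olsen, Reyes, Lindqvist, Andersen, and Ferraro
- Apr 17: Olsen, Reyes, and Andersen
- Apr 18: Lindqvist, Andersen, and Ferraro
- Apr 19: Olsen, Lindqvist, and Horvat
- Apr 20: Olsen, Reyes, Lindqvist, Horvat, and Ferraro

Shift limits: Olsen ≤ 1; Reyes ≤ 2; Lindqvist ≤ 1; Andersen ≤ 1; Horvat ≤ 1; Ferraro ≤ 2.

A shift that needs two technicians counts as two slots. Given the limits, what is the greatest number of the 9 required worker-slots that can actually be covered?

8

Total capacity across all technicians is 1+2+1+1+1+2 = 8, and 9 slots are needed, so at most 8 can be filled.
An assignment achieving 8: Apr 13→Ferraro, Apr 15→Reyes, Apr 16→Reyes+Andersen, Apr 17→Olsen, Apr 18→Lindqvist, Apr 19→Horvat, Apr 20→Ferraro.
Loads: Olsen 1/1, Reyes 2/2, Lindqvist 1/1, Andersen 1/1, Horvat 1/1, Ferraro 2/2.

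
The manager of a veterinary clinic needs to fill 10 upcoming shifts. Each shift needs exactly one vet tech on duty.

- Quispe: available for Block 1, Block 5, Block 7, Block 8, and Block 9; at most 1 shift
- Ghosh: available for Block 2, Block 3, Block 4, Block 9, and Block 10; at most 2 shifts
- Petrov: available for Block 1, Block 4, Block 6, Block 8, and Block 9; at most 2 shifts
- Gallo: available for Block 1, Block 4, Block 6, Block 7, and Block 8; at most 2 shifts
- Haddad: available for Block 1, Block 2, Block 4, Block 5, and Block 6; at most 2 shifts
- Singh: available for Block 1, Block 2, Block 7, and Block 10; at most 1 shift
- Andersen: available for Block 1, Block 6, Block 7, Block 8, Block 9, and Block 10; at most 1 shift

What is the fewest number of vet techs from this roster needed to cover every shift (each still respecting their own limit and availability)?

10 slots to fill and no one can take more than 2, so at least ⌈10/2⌉ = 5 vet techs are needed.
Any 5 vet techs together have capacity at most 2+2+2+2+1 = 9 < 10 slots, so 5 can never suffice.
Quispe, Ghosh, Petrov, Gallo, Haddad, and Singh alone can cover everything: Block 1→Singh, Block 2→Haddad, Block 3→Ghosh, Block 4→Haddad, Block 5→Quispe, Block 6→Petrov, Block 7→Gallo, Block 8→Gallo, Block 9→Petrov, Block 10→Ghosh.

6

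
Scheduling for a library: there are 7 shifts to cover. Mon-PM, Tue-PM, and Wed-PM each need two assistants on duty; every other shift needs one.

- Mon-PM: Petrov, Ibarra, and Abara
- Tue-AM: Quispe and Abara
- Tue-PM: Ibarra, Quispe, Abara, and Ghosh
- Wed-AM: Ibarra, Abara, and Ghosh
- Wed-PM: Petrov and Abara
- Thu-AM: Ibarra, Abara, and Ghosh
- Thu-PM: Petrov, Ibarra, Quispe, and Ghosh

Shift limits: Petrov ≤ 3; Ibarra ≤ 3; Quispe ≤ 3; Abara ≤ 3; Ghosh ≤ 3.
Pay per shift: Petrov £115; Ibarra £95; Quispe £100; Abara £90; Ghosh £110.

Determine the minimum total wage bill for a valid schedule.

£970

Wed-PM can only be covered by Petrov and Abara, so that assignment is forced.
Picking the cheapest available assistant for each shift independently would cost £940, but that ignores the shift limits.
An optimal schedule: Mon-PM→Abara+Ibarra, Tue-AM→Quispe, Tue-PM→Ibarra+Quispe, Wed-AM→Abara, Wed-PM→Abara+Petrov, Thu-AM→Ibarra, Thu-PM→Quispe.
Total: 90 + 95 + 100 + 95 + 100 + 90 + 90 + 115 + 95 + 100 = £970.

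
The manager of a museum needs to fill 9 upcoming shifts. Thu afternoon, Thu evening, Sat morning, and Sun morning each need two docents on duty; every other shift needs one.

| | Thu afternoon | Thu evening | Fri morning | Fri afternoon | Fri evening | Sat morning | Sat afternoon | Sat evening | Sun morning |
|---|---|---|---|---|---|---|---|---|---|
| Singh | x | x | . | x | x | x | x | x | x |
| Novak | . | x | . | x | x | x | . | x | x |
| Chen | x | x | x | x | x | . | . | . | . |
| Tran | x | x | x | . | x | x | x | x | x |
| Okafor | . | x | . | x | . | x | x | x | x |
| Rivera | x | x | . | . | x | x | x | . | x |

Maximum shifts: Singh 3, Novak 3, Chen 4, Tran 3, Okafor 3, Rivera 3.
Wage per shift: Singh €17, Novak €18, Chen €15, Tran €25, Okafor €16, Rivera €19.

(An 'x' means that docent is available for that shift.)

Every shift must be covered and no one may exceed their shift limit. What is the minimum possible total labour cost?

Picking the cheapest available docent for each shift independently would cost €206, but that ignores the shift limits.
An optimal schedule: Thu afternoon→Chen+Singh, Thu evening→Singh+Novak, Fri morning→Chen, Fri afternoon→Chen, Fri evening→Chen, Sat morning→Okafor+Novak, Sat afternoon→Okafor, Sat evening→Okafor, Sun morning→Singh+Novak.
Total: 15 + 17 + 17 + 18 + 15 + 15 + 15 + 16 + 18 + 16 + 16 + 17 + 18 = €213.

€213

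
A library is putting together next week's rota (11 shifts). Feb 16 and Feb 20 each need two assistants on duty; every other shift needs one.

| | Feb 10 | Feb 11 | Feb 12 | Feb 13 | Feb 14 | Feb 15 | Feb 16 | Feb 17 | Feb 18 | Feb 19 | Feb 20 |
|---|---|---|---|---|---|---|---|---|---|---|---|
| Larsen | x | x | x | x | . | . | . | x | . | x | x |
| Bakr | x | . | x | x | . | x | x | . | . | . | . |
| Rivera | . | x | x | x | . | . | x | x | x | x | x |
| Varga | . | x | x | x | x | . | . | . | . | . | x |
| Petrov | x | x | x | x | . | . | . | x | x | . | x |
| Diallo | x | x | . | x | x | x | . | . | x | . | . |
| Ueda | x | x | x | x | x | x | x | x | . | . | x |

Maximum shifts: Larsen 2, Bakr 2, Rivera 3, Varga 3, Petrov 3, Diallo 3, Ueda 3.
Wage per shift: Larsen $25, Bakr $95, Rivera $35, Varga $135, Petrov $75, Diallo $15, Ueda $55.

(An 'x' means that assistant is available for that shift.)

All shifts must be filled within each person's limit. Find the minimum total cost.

Picking the cheapest available assistant for each shift independently would cost $315, but that ignores the shift limits.
An optimal schedule: Feb 10→Ueda, Feb 11→Rivera, Feb 12→Rivera, Feb 13→Petrov, Feb 14→Diallo, Feb 15→Diallo, Feb 16→Rivera+Ueda, Feb 17→Larsen, Feb 18→Diallo, Feb 19→Larsen, Feb 20→Ueda+Petrov.
Total: 55 + 35 + 35 + 75 + 15 + 15 + 35 + 55 + 25 + 15 + 25 + 55 + 75 = $515.

$515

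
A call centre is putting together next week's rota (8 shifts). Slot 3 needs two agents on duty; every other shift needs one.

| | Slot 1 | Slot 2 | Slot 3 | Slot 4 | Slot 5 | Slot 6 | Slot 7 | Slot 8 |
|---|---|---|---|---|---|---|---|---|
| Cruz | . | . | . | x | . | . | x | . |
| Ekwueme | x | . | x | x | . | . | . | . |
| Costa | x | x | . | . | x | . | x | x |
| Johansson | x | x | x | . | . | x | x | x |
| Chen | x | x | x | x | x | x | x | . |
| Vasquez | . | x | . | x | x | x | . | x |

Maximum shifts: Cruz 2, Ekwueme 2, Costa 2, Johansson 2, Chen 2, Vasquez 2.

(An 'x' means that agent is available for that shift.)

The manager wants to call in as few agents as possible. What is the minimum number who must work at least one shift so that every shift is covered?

5

9 slots to fill and no one can take more than 2, so at least ⌈9/2⌉ = 5 agents are needed.
Cruz, Ekwueme, Costa, Johansson, and Chen alone can cover everything: Slot 1→Ekwueme, Slot 2→Johansson, Slot 3→Ekwueme+Chen, Slot 4→Cruz, Slot 5→Costa, Slot 6→Johansson, Slot 7→Cruz, Slot 8→Costa.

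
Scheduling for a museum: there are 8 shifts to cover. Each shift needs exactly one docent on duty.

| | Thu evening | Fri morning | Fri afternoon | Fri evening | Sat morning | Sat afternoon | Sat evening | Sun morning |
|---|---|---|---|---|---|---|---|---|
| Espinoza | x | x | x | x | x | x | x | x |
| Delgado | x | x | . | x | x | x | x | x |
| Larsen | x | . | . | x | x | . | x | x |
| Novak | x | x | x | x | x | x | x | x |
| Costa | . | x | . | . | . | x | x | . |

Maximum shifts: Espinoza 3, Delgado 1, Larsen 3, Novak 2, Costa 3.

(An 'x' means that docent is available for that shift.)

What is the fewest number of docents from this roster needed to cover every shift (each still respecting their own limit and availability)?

3

8 slots to fill and no one can take more than 3, so at least ⌈8/3⌉ = 3 docents are needed.
Espinoza, Larsen, and Novak alone can cover everything: Thu evening→Larsen, Fri morning→Espinoza, Fri afternoon→Espinoza, Fri evening→Larsen, Sat morning→Larsen, Sat afternoon→Espinoza, Sat evening→Novak, Sun morning→Novak.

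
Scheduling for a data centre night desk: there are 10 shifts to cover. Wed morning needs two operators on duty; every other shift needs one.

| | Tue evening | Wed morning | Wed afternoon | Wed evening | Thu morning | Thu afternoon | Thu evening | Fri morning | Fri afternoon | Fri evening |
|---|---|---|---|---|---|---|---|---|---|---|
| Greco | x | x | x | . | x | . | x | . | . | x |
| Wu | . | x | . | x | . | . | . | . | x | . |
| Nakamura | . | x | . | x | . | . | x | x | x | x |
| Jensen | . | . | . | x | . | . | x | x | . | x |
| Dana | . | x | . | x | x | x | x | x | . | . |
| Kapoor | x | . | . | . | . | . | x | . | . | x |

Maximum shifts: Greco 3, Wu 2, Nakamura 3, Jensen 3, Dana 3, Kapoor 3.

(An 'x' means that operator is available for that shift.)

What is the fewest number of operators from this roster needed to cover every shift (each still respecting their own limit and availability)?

4

11 slots to fill and no one can take more than 3, so at least ⌈11/3⌉ = 4 operators are needed.
Greco, Wu, Nakamura, and Dana alone can cover everything: Tue evening→Greco, Wed morning→Nakamura+Dana, Wed afternoon→Greco, Wed evening→Wu, Thu morning→Greco, Thu afternoon→Dana, Thu evening→Dana, Fri morning→Nakamura, Fri afternoon→Wu, Fri evening→Nakamura.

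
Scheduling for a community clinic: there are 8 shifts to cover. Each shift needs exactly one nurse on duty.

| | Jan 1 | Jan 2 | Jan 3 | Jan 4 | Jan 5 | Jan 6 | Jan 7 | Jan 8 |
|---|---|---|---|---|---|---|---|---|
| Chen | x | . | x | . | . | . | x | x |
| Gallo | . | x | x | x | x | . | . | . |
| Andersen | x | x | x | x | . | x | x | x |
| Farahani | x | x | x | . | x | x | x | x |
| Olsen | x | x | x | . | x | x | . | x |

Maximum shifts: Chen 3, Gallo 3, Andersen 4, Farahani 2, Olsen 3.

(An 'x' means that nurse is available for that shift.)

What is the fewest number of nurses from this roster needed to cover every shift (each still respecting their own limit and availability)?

8 slots to fill and no one can take more than 4, so at least ⌈8/4⌉ = 2 nurses are needed.
Any 2 nurses together have capacity at most 4+3 = 7 < 8 slots, so 2 can never suffice.
Chen, Gallo, and Andersen alone can cover everything: Jan 1→Chen, Jan 2→Gallo, Jan 3→Andersen, Jan 4→Gallo, Jan 5→Gallo, Jan 6→Andersen, Jan 7→Chen, Jan 8→Chen.

3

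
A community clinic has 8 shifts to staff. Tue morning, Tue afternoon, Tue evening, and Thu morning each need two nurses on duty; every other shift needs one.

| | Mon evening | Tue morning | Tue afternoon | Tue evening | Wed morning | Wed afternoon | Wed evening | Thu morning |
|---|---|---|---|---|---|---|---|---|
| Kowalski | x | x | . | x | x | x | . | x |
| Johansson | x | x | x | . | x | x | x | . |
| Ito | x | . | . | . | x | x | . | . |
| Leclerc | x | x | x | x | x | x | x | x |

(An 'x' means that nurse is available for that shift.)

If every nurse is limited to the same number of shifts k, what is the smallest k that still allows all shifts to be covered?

With 4 nurses and 12 worker-slots to fill, someone must work at least ⌈12/4⌉ = 3 shifts, so k ≥ 3.
k = 3 works: Mon evening→Ito, Tue morning→Kowalski+Johansson, Tue afternoon→Johansson+Leclerc, Tue evening→Kowalski+Leclerc, Wed morning→Ito, Wed afternoon→Ito, Wed evening→Johansson, Thu morning→Kowalski+Leclerc.
Loads: Kowalski 3, Johansson 3, Ito 3, Leclerc 3 — all ≤ 3.

3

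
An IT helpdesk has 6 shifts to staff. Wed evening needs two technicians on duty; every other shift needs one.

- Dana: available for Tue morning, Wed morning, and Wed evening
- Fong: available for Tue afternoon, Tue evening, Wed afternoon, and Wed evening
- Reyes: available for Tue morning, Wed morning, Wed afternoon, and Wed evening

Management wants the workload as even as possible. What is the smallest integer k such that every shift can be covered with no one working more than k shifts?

3

With 3 technicians and 7 worker-slots to fill, someone must work at least ⌈7/3⌉ = 3 shifts, so k ≥ 3.
k = 3 works: Tue morning→Dana, Tue afternoon→Fong, Tue evening→Fong, Wed morning→Dana, Wed afternoon→Fong, Wed evening→Dana+Reyes.
Loads: Dana 3, Fong 3, Reyes 1 — all ≤ 3.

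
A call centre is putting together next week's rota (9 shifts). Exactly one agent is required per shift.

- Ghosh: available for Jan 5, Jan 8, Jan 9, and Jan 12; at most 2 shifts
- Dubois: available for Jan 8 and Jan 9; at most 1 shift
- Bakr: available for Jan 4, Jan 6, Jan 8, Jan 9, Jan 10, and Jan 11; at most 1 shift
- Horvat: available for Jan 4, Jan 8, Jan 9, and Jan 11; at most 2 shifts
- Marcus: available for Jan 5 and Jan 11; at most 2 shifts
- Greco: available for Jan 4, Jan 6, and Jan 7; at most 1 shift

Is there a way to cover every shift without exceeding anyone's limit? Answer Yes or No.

No

Total capacity is 9 and 9 slots are needed, so capacity alone doesn't rule it out.
Shifts {Jan 6, Jan 7, Jan 10} need 3 worker-slots in total, but the agents available for any of those shifts (Bakr and Greco) can supply at most 2 among them. So no valid schedule exists.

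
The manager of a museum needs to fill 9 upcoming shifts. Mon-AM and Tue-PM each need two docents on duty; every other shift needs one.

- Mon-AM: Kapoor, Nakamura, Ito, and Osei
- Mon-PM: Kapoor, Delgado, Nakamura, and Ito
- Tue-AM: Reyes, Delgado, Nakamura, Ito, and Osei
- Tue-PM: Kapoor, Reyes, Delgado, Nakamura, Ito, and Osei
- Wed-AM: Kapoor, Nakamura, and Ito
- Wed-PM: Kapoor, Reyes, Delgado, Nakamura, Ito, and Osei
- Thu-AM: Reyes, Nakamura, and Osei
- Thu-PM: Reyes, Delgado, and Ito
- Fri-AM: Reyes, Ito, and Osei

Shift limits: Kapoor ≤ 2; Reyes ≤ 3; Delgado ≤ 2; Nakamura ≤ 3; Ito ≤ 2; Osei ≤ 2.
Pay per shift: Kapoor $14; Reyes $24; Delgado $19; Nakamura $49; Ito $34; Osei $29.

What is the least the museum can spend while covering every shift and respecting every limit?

Picking the cheapest available docent for each shift independently would cost $204, but that ignores the shift limits.
An optimal schedule: Mon-AM→Osei+Ito, Mon-PM→Kapoor, Tue-AM→Delgado, Tue-PM→Osei+Ito, Wed-AM→Kapoor, Wed-PM→Reyes, Thu-AM→Reyes, Thu-PM→Delgado, Fri-AM→Reyes.
Total: 29 + 34 + 14 + 19 + 29 + 34 + 14 + 24 + 24 + 19 + 24 = $264.

$264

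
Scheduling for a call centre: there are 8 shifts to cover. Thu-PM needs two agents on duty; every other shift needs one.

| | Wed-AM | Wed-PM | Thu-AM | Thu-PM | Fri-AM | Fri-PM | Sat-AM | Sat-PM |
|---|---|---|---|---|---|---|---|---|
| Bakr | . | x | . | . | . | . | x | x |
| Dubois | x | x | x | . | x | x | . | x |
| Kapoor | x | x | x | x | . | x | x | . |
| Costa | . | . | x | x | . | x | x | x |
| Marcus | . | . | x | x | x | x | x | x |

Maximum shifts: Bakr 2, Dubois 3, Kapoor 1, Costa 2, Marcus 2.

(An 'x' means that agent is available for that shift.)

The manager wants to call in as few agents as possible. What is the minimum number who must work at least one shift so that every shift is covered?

9 slots to fill and no one can take more than 3, so at least ⌈9/3⌉ = 3 agents are needed.
Any 3 agents together have capacity at most 3+2+2 = 7 < 9 slots, so 3 can never suffice.
Bakr, Dubois, Costa, and Marcus alone can cover everything: Wed-AM→Dubois, Wed-PM→Bakr, Thu-AM→Dubois, Thu-PM→Costa+Marcus, Fri-AM→Dubois, Fri-PM→Costa, Sat-AM→Bakr, Sat-PM→Marcus.

4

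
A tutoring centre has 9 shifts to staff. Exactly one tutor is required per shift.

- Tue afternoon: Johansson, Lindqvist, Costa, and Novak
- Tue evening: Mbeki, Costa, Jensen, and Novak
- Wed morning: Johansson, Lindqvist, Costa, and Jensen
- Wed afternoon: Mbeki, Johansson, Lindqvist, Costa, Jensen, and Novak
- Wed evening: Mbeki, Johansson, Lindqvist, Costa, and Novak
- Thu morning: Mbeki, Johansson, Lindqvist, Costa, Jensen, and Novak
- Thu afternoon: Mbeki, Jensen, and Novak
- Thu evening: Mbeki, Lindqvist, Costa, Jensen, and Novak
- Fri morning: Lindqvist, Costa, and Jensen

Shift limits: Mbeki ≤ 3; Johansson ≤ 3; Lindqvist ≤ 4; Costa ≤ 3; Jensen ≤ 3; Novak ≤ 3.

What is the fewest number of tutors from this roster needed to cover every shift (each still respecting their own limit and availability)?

3

9 slots to fill and no one can take more than 4, so at least ⌈9/4⌉ = 3 tutors are needed.
Mbeki, Johansson, and Lindqvist alone can cover everything: Tue afternoon→Johansson, Tue evening→Mbeki, Wed morning→Johansson, Wed afternoon→Johansson, Wed evening→Lindqvist, Thu morning→Lindqvist, Thu afternoon→Mbeki, Thu evening→Mbeki, Fri morning→Lindqvist.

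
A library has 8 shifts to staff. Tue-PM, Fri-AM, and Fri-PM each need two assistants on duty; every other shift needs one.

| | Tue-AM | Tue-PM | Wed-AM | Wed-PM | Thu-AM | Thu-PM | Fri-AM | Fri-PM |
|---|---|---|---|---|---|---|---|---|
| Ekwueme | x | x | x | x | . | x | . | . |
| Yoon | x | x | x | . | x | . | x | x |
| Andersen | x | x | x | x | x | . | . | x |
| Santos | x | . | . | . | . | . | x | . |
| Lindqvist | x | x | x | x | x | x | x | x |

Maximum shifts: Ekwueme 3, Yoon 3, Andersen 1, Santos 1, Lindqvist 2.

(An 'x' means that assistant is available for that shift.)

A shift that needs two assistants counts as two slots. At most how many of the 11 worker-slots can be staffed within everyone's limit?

10

Total capacity across all assistants is 3+3+1+1+2 = 10, and 11 slots are needed, so at most 10 can be filled.
An assignment achieving 10: Tue-PM→Ekwueme+Lindqvist, Wed-AM→Lindqvist, Wed-PM→Ekwueme, Thu-AM→Yoon, Thu-PM→Ekwueme, Fri-AM→Yoon+Santos, Fri-PM→Yoon+Andersen.
Loads: Ekwueme 3/3, Yoon 3/3, Andersen 1/1, Santos 1/1, Lindqvist 2/2.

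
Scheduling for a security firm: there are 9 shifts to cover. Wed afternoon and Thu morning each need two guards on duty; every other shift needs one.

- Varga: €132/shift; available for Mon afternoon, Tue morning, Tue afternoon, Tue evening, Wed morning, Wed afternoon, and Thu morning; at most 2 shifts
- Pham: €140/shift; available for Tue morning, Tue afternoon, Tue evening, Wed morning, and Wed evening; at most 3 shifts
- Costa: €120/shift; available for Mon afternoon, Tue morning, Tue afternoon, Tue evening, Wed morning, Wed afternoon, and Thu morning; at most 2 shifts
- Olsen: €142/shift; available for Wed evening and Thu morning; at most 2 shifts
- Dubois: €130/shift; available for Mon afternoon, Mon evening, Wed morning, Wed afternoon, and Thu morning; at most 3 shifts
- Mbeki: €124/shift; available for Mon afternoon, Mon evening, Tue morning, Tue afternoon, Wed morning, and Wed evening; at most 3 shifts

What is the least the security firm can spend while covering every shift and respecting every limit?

€1406

Picking the cheapest available guard for each shift independently would cost €1348, but that ignores the shift limits.
An optimal schedule: Mon afternoon→Mbeki, Mon evening→Mbeki, Tue morning→Varga, Tue afternoon→Pham, Tue evening→Costa, Wed morning→Dubois, Wed afternoon→Costa+Dubois, Wed evening→Mbeki, Thu morning→Dubois+Varga.
Total: 124 + 124 + 132 + 140 + 120 + 130 + 120 + 130 + 124 + 130 + 132 = €1406.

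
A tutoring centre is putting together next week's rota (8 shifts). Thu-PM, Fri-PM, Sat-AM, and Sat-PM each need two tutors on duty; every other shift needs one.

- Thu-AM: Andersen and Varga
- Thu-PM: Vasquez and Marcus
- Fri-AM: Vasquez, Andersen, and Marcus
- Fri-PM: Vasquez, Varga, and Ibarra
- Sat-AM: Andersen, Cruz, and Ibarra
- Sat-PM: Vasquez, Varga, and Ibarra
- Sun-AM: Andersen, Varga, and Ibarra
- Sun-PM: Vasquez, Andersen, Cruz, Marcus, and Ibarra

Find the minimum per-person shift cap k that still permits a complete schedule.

2

With 6 tutors and 12 worker-slots to fill, someone must work at least ⌈12/6⌉ = 2 shifts, so k ≥ 2.
k = 2 works: Thu-AM→Andersen, Thu-PM→Vasquez+Marcus, Fri-AM→Marcus, Fri-PM→Vasquez+Varga, Sat-AM→Andersen+Cruz, Sat-PM→Varga+Ibarra, Sun-AM→Ibarra, Sun-PM→Cruz.
Loads: Vasquez 2, Andersen 2, Cruz 2, Marcus 2, Varga 2, Ibarra 2 — all ≤ 2.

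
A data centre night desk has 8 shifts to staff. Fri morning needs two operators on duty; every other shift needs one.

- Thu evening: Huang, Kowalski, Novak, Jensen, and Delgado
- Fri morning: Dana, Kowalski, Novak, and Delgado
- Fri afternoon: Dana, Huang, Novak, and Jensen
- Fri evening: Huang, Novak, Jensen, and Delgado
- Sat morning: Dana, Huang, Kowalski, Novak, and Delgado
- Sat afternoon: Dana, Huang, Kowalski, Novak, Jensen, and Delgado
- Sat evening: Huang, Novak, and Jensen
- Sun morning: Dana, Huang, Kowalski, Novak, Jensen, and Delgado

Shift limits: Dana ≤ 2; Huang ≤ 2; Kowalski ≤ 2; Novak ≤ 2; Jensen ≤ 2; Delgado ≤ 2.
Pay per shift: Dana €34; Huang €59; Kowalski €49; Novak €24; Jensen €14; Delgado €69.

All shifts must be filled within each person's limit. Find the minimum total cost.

€301

Picking the cheapest available operator for each shift independently would cost €166, but that ignores the shift limits.
An optimal schedule: Thu evening→Novak, Fri morning→Dana+Kowalski, Fri afternoon→Jensen, Fri evening→Novak, Sat morning→Dana, Sat afternoon→Kowalski, Sat evening→Jensen, Sun morning→Huang.
Total: 24 + 34 + 49 + 14 + 24 + 34 + 49 + 14 + 59 = €301.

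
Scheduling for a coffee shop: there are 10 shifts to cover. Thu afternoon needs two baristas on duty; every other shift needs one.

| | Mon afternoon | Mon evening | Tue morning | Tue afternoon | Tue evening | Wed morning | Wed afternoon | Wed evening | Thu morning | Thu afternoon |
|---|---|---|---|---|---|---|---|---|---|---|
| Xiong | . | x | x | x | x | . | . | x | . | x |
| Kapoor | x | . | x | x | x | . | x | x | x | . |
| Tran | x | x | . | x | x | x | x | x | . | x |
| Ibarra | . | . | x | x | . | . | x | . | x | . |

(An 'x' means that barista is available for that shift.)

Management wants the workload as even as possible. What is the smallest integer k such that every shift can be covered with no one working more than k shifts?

With 4 baristas and 11 worker-slots to fill, someone must work at least ⌈11/4⌉ = 3 shifts, so k ≥ 3.
k = 3 works: Mon afternoon→Kapoor, Mon evening→Xiong, Tue morning→Xiong, Tue afternoon→Ibarra, Tue evening→Kapoor, Wed morning→Tran, Wed afternoon→Ibarra, Wed evening→Tran, Thu morning→Kapoor, Thu afternoon→Xiong+Tran.
Loads: Xiong 3, Kapoor 3, Tran 3, Ibarra 2 — all ≤ 3.

3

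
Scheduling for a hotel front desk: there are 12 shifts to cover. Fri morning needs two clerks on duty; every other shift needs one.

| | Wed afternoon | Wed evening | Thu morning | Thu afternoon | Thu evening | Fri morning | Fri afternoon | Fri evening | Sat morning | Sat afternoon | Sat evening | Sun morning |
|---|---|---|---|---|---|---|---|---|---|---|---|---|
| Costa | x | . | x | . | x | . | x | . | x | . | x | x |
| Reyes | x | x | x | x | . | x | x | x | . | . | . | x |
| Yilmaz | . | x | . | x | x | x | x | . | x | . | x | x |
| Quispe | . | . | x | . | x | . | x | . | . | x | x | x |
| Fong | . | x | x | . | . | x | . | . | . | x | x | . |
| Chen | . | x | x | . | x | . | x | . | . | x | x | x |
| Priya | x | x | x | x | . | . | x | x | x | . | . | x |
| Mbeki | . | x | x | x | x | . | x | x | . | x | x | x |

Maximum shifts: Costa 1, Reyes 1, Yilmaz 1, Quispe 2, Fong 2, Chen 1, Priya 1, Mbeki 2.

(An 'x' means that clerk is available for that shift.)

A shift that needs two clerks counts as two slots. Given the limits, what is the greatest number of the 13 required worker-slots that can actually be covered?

Total capacity across all clerks is 1+1+1+2+2+1+1+2 = 11, and 13 slots are needed, so at most 11 can be filled.
An assignment achieving 11: Wed afternoon→Costa, Wed evening→Fong, Thu morning→Chen, Thu afternoon→Mbeki, Thu evening→Quispe, Fri morning→Reyes+Yilmaz, Fri afternoon→Mbeki, Fri evening→Priya, Sat afternoon→Quispe, Sat evening→Fong.
Loads: Costa 1/1, Reyes 1/1, Yilmaz 1/1, Quispe 2/2, Fong 2/2, Chen 1/1, Priya 1/1, Mbeki 2/2.

11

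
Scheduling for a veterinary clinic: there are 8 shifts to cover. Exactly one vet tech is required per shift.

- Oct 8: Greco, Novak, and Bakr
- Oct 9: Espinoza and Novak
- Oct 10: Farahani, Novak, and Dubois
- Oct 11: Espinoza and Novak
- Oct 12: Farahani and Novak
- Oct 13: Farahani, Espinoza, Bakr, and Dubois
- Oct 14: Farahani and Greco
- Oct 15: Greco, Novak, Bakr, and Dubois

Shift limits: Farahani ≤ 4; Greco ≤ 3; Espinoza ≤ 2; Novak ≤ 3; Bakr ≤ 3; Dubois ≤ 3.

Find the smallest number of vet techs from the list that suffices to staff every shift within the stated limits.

8 slots to fill and no one can take more than 4, so at least ⌈8/4⌉ = 2 vet techs are needed.
Any 2 vet techs together have capacity at most 4+3 = 7 < 8 slots, so 2 can never suffice.
Farahani, Greco, and Espinoza alone can cover everything: Oct 8→Greco, Oct 9→Espinoza, Oct 10→Farahani, Oct 11→Espinoza, Oct 12→Farahani, Oct 13→Farahani, Oct 14→Farahani, Oct 15→Greco.

3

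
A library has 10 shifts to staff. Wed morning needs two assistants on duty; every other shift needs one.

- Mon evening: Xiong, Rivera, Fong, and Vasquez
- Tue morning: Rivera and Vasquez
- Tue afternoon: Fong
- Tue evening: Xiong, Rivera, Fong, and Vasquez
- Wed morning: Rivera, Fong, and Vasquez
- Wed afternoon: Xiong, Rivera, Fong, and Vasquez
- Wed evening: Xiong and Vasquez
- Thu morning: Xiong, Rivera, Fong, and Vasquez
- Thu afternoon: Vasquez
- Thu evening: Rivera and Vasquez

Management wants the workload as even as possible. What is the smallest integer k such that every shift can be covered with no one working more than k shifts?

3

With 4 assistants and 11 worker-slots to fill, someone must work at least ⌈11/4⌉ = 3 shifts, so k ≥ 3.
k = 3 works: Mon evening→Xiong, Tue morning→Rivera, Tue afternoon→Fong, Tue evening→Xiong, Wed morning→Rivera+Fong, Wed afternoon→Fong, Wed evening→Xiong, Thu morning→Vasquez, Thu afternoon→Vasquez, Thu evening→Rivera.
Loads: Xiong 3, Rivera 3, Fong 3, Vasquez 2 — all ≤ 3.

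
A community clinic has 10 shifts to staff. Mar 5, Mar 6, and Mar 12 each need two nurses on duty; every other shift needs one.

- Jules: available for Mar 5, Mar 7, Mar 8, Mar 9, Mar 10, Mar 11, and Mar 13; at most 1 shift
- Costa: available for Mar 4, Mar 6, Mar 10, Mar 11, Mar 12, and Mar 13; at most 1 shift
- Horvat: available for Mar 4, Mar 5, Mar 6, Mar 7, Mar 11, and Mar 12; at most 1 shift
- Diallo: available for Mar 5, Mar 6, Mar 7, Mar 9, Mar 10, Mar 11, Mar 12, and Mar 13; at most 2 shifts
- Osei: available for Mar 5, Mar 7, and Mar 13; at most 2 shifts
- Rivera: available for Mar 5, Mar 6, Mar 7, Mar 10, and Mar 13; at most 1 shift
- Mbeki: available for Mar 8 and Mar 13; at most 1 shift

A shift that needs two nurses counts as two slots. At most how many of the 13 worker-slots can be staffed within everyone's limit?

9

Total capacity across all nurses is 1+1+1+2+2+1+1 = 9, and 13 slots are needed, so at most 9 can be filled.
An assignment achieving 9: Mar 4→Costa, Mar 5→Osei, Mar 6→Rivera, Mar 7→Osei, Mar 8→Jules, Mar 9→Diallo, Mar 12→Horvat+Diallo, Mar 13→Mbeki.
Loads: Jules 1/1, Costa 1/1, Horvat 1/1, Diallo 2/2, Osei 2/2, Rivera 1/1, Mbeki 1/1.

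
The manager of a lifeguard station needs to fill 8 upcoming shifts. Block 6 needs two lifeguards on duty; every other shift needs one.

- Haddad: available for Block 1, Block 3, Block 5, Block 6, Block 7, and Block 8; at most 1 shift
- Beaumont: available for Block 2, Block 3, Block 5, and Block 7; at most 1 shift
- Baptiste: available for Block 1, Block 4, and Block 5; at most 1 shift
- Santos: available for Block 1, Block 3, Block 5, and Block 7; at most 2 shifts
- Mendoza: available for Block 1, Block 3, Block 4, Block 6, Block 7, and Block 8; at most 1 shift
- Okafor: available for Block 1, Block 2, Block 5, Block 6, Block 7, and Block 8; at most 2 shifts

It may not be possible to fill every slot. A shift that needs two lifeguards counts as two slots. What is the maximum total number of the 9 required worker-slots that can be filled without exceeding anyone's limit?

8

Total capacity across all lifeguards is 1+1+1+2+1+2 = 8, and 9 slots are needed, so at most 8 can be filled.
An assignment achieving 8: Block 1→Santos, Block 2→Beaumont, Block 3→Santos, Block 4→Baptiste, Block 5→Okafor, Block 6→Haddad+Mendoza, Block 8→Okafor.
Loads: Haddad 1/1, Beaumont 1/1, Baptiste 1/1, Santos 2/2, Mendoza 1/1, Okafor 2/2.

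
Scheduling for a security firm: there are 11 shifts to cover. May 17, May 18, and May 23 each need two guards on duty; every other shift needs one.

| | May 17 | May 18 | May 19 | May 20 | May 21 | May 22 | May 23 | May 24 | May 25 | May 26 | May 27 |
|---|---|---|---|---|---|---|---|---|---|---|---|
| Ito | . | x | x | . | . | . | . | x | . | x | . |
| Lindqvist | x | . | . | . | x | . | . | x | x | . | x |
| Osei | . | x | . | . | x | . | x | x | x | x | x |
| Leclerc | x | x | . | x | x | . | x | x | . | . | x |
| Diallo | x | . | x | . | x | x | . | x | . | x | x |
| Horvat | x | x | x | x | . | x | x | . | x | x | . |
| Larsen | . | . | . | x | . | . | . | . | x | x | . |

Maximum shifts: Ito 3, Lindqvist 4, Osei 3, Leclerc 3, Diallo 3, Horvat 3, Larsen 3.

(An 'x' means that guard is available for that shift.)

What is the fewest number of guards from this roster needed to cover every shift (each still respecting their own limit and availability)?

5

14 slots to fill and no one can take more than 4, so at least ⌈14/4⌉ = 4 guards are needed.
Any 4 guards together have capacity at most 4+3+3+3 = 13 < 14 slots, so 4 can never suffice.
Ito, Lindqvist, Osei, Leclerc, and Diallo alone can cover everything: May 17→Lindqvist+Leclerc, May 18→Ito+Osei, May 19→Ito, May 20→Leclerc, May 21→Lindqvist, May 22→Diallo, May 23→Osei+Leclerc, May 24→Osei, May 25→Lindqvist, May 26→Ito, May 27→Lindqvist.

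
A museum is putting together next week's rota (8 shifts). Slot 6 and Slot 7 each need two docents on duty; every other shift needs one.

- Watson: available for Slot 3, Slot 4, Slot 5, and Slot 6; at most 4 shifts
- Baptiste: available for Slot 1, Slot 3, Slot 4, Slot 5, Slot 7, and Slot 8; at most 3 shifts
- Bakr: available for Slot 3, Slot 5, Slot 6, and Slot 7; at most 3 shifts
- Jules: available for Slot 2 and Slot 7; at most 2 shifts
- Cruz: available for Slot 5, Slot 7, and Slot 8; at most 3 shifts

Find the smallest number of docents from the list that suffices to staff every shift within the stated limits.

10 slots to fill and no one can take more than 4, so at least ⌈10/4⌉ = 3 docents are needed.
Shifts {Slot 1, Slot 2, Slot 6} need 4 slots, but among the docents available for them (Watson, Baptiste, Bakr, and Jules) any 3 together supply at most 3. So 3 docents are not enough.
Watson, Baptiste, Bakr, and Jules alone can cover everything: Slot 1→Baptiste, Slot 2→Jules, Slot 3→Watson, Slot 4→Watson, Slot 5→Watson, Slot 6→Watson+Bakr, Slot 7→Baptiste+Bakr, Slot 8→Baptiste.

4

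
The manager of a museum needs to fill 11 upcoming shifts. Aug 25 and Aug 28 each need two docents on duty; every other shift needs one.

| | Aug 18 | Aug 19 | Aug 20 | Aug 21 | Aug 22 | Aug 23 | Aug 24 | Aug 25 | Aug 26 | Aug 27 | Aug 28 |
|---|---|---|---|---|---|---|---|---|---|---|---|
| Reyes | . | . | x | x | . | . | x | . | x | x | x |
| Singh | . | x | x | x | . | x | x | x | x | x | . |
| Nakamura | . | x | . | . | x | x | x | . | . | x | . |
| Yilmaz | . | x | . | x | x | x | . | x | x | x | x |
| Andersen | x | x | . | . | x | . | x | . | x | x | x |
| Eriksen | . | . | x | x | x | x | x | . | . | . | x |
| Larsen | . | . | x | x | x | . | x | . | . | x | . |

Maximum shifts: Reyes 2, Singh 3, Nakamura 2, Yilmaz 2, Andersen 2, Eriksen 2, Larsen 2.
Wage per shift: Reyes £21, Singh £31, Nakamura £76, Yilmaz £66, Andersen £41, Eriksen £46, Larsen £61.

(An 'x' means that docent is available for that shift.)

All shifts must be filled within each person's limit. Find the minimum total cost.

£563

Aug 18 can only be covered by Andersen, so that assignment is forced.
Aug 25 can only be covered by Singh and Yilmaz, so that assignment is forced.
Picking the cheapest available docent for each shift independently would cost £408, but that ignores the shift limits.
An optimal schedule: Aug 18→Andersen, Aug 19→Singh, Aug 20→Reyes, Aug 21→Eriksen, Aug 22→Andersen, Aug 23→Singh, Aug 24→Larsen, Aug 25→Singh+Yilmaz, Aug 26→Reyes, Aug 27→Larsen, Aug 28→Eriksen+Yilmaz.
Total: 41 + 31 + 21 + 46 + 41 + 31 + 61 + 31 + 66 + 21 + 61 + 46 + 66 = £563.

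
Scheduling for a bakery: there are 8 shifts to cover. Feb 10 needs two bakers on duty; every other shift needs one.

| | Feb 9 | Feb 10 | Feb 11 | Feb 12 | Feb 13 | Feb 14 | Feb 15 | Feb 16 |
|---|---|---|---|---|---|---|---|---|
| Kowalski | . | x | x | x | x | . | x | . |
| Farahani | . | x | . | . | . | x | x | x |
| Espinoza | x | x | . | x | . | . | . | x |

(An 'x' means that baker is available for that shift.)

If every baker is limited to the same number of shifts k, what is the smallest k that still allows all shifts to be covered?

With 3 bakers and 9 worker-slots to fill, someone must work at least ⌈9/3⌉ = 3 shifts, so k ≥ 3.
k = 3 works: Feb 9→Espinoza, Feb 10→Farahani+Espinoza, Feb 11→Kowalski, Feb 12→Kowalski, Feb 13→Kowalski, Feb 14→Farahani, Feb 15→Farahani, Feb 16→Espinoza.
Loads: Kowalski 3, Farahani 3, Espinoza 3 — all ≤ 3.

3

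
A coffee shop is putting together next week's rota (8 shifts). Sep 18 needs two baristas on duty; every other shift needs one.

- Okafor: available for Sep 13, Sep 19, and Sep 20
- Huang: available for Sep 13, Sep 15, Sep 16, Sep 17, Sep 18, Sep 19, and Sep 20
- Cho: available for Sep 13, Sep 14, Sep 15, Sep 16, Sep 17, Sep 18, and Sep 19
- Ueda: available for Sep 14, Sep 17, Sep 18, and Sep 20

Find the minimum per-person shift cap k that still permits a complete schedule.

With 4 baristas and 9 worker-slots to fill, someone must work at least ⌈9/4⌉ = 3 shifts, so k ≥ 3.
k = 3 works: Sep 13→Okafor, Sep 14→Cho, Sep 15→Huang, Sep 16→Huang, Sep 17→Huang, Sep 18→Cho+Ueda, Sep 19→Okafor, Sep 20→Okafor.
Loads: Okafor 3, Huang 3, Cho 2, Ueda 1 — all ≤ 3.

3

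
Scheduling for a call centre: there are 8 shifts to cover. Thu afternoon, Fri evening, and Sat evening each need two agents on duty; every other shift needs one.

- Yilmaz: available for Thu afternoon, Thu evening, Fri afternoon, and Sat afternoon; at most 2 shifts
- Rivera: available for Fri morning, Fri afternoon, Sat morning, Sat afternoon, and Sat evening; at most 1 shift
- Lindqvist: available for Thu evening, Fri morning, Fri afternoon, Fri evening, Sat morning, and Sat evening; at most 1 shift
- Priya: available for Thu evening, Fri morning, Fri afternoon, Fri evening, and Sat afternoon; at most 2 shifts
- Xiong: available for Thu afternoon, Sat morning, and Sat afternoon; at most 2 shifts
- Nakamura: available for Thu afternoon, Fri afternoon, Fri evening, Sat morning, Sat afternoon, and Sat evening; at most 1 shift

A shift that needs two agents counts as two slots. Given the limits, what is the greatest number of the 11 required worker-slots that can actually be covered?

Total capacity across all agents is 2+1+1+2+2+1 = 9, and 11 slots are needed, so at most 9 can be filled.
An assignment achieving 9: Thu afternoon→Yilmaz+Xiong, Thu evening→Yilmaz, Fri morning→Rivera, Fri afternoon→Priya, Fri evening→Lindqvist+Priya, Sat morning→Xiong, Sat evening→Nakamura.
Loads: Yilmaz 2/2, Rivera 1/1, Lindqvist 1/1, Priya 2/2, Xiong 2/2, Nakamura 1/1.

9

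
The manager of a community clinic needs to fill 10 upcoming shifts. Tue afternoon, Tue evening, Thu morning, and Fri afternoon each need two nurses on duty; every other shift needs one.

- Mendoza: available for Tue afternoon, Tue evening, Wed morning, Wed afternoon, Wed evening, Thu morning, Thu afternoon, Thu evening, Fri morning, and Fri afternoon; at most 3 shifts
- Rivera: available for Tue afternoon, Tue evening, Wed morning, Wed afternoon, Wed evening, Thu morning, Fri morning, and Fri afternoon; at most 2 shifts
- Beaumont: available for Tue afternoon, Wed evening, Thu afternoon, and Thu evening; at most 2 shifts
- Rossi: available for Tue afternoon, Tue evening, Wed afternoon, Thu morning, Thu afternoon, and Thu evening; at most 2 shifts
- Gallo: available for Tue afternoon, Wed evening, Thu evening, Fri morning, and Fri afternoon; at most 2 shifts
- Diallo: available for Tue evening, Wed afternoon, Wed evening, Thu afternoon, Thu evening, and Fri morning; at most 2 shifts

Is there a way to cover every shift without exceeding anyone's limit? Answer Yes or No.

No

Total capacity is 3+2+2+2+2+2 = 13 but 14 worker-slots are needed — infeasible.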